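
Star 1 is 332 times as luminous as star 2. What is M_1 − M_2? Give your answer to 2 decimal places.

Pogson: ΔM = −2.5 log₁₀(ratio) = −2.5 log₁₀(332) = −2.5 × 2.5211 = -6.303
Star 1 is brighter, so it has the smaller magnitude: the difference is negative.

M_1 − M_2 ≈ -6.30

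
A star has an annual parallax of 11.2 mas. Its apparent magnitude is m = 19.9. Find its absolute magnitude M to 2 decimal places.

M ≈ 15.15

p = 11.2 mas = 0.0112″ → d = 1/p = 89.29 pc
5 log₁₀(d/10 pc) = 5 log₁₀(89.29) − 5 = 4.754
M = m − 5 log₁₀(d/10) = 19.9 − 4.754 = 15.146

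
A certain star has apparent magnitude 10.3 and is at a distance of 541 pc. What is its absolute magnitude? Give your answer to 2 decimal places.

5 log₁₀(d/10 pc) = 5 log₁₀(541.0) − 5 = 8.666
M = m − 5 log₁₀(d/10) = 10.3 − 8.666 = 1.634

M ≈ 1.63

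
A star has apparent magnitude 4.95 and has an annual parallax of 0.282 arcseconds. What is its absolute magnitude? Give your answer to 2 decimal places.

M ≈ 7.20

d = 1/p = 1/0.282″ = 3.546 pc
5 log₁₀(d/10 pc) = 5 log₁₀(3.546) − 5 = -2.251
M = m − 5 log₁₀(d/10) = 4.95 + 2.251 = 7.201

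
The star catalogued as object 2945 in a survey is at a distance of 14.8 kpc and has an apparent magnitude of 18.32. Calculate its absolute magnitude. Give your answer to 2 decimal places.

M ≈ 2.47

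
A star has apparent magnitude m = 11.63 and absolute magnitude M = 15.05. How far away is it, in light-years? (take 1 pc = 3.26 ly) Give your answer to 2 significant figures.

μ = m − M = -3.420
m − M = 5 log₁₀ d − 5
log₁₀ d = (m − M)/5 + 1 = 0.3160
d = 10^0.3160 = 2.070 pc
= 6.749 ly

d ≈ 6.7 ly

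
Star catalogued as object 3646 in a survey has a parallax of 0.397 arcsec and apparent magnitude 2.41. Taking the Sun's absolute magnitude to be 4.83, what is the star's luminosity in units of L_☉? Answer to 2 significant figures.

d = 1/p = 1/0.397″ = 2.519 pc
M = m − 5 log₁₀ d + 5 = 2.41 − 5·0.4012 + 5 = 5.404
M − M_☉ = 5.404 − 4.83 = 0.574
L/L_☉ = 10^(−0.4 × 0.574) = 0.5894

L/L_☉ ≈ 0.59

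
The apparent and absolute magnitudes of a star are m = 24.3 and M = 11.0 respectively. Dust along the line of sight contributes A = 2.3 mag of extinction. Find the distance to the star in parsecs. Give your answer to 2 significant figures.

m − M = 5 log₁₀(d/10 pc) + A  ⇒  24.3 − (11.0) − 2.3 = 5 log₁₀(d/10)
11.000 = 5 log₁₀(d/10)
log₁₀ d = (m − M − A)/5 + 1 = 3.2000
d = 10^3.2000 = 1585 pc

d ≈ 1600 pc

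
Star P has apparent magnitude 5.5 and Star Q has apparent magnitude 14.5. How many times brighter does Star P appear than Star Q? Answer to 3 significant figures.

Δm = 5.5 − (14.5) = -9.0
Flux ratio = 10^(−0.4 Δm) = 10^(−0.4 × -9.0) = 10^3.600 = 3981

3980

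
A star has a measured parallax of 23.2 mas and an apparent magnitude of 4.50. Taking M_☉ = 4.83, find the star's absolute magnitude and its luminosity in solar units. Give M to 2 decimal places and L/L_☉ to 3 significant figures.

M ≈ 1.33; L/L_☉ ≈ 25.2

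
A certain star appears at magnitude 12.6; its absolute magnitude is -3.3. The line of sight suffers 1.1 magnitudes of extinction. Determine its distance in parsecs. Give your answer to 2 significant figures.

d ≈ 9100 pc

m − M = 5 log₁₀(d/10 pc) + A  ⇒  12.6 − (-3.3) − 1.1 = 5 log₁₀(d/10)
14.800 = 5 log₁₀(d/10)
log₁₀ d = (m − M − A)/5 + 1 = 3.9600
d = 10^3.9600 = 9120 pc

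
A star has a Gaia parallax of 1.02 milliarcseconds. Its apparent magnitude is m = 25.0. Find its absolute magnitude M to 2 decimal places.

M ≈ 15.04

p = 1.02 mas = 1.02×10^-3″ → d = 1/p = 980.4 pc
5 log₁₀(d/10 pc) = 5 log₁₀(980.4) − 5 = 9.957
M = m − 5 log₁₀(d/10) = 25.0 − 9.957 = 15.043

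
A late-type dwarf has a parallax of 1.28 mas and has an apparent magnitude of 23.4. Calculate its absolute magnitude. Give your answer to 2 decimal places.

p = 1.28 mas = 1.28×10^-3″ → d = 1/p = 781.2 pc
5 log₁₀(d/10 pc) = 5 log₁₀(781.2) − 5 = 9.464
M = m − 5 log₁₀(d/10) = 23.4 − 9.464 = 13.936

M ≈ 13.94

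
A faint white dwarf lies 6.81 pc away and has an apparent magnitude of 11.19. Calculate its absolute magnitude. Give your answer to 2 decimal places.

5 log₁₀(d/10 pc) = 5 log₁₀(6.810) − 5 = -0.834
M = m − 5 log₁₀(d/10) = 11.19 + 0.834 = 12.024

M ≈ 12.02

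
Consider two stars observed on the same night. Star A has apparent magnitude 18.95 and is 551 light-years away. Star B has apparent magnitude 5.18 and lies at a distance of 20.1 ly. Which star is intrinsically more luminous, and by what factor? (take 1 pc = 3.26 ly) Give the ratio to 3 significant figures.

Star A: d = 551 ly / 3.26 = 169.0 pc
Star A: M = m − 5 log₁₀ d + 5 = 18.95 − 5·2.2279 + 5 = 12.810
Star B: d = 20.1 ly / 3.26 = 6.166 pc
Star B: M = m − 5 log₁₀ d + 5 = 5.18 − 5·0.7900 + 5 = 6.230
ΔM = M_A − M_B = 12.810 − (6.230) = 6.580; smaller M is more luminous → Star B.
L ratio = 10^(0.4 |ΔM|) = 10^2.632 = 428.6

Star B is more luminous, by a factor of 429.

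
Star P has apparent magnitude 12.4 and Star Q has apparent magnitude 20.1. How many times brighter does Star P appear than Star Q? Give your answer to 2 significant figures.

Magnitude difference = -7.7
Flux ratio = 10^(−0.4 Δm) = 10^(−0.4 × -7.7) = 10^3.080 = 1202

1200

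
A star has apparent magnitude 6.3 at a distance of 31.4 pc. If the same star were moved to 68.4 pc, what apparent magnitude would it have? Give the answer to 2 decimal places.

m ≈ 7.99

Flux ∝ 1/d², so Δm = 5 log₁₀(d₂/d₁) = 5 log₁₀(68.4/31.4) = 1.691
m₂ = m₁ + Δm = 6.3 + (1.691) = 7.991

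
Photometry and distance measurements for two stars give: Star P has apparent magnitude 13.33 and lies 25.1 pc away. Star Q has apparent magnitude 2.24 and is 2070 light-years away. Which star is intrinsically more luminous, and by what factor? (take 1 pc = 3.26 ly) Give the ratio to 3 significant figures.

Star P: M = m − 5 log₁₀ d + 5 = 13.33 − 5·1.3997 + 5 = 11.332
Star Q: d = 2070 ly / 3.26 = 635.0 pc
Star Q: M = m − 5 log₁₀ d + 5 = 2.24 − 5·2.8028 + 5 = -6.774
ΔM = M_P − M_Q = 11.332 − (-6.774) = 18.105; smaller M is more luminous → Star Q.
L ratio = 10^(0.4 |ΔM|) = 10^7.242 = 1.746×10^7

Star Q is more luminous, by a factor of 1.75×10^7.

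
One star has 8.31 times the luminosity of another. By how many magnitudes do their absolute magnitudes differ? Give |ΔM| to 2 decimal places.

|ΔM| ≈ 2.30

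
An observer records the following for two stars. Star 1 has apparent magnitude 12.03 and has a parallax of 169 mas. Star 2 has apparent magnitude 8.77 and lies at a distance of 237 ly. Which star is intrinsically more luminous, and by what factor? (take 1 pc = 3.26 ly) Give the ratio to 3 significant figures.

Star 1: p = 169 mas = 0.169″ → d = 1/p = 5.917 pc
Star 1: M = m − 5 log₁₀ d + 5 = 12.03 − 5·0.7721 + 5 = 13.169
Star 2: d = 237 ly / 3.26 = 72.70 pc
Star 2: M = m − 5 log₁₀ d + 5 = 8.77 − 5·1.8615 + 5 = 4.462
ΔM = M_1 − M_2 = 13.169 − (4.462) = 8.707; smaller M is more luminous → Star 2.
L ratio = 10^(0.4 |ΔM|) = 10^3.483 = 3040

Star 2 is more luminous, by a factor of 3040.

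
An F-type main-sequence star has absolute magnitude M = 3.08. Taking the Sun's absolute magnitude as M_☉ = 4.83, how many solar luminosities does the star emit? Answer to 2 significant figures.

M − M_☉ = 3.08 − 4.83 = -1.750
L/L_☉ = 10^(−0.4 (M − M_☉)) = 10^0.700 = 5.012

L/L_☉ ≈ 5.0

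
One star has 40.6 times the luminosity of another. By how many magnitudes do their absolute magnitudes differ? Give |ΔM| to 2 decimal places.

|ΔM| ≈ 4.02

Pogson: ΔM = −2.5 log₁₀(ratio) = −2.5 log₁₀(40.6) = −2.5 × 1.6085 = -4.021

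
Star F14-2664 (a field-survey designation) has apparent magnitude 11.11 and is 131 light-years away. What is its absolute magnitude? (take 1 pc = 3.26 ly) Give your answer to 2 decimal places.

M ≈ 8.09

d = 131 ly / 3.26 = 40.18 pc
5 log₁₀(d/10 pc) = 5 log₁₀(40.18) − 5 = 3.020
M = m − 5 log₁₀(d/10) = 11.11 − 3.020 = 8.090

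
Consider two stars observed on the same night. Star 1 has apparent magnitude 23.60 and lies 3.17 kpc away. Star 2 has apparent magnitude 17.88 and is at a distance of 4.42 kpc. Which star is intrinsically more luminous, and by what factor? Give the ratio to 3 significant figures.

Star 2 is more luminous, by a factor of 377.

Star 1: d = 3.17 kpc = 3170 pc
Star 1: M = m − 5 log₁₀ d + 5 = 23.60 − 5·3.5011 + 5 = 11.095
Star 2: d = 4.42 kpc = 4420 pc
Star 2: M = m − 5 log₁₀ d + 5 = 17.88 − 5·3.6454 + 5 = 4.653
ΔM = M_1 − M_2 = 11.095 − (4.653) = 6.442; smaller M is more luminous → Star 2.
L ratio = 10^(0.4 |ΔM|) = 10^2.577 = 377.3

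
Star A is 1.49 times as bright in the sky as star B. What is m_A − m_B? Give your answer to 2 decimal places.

m_A − m_B ≈ -0.43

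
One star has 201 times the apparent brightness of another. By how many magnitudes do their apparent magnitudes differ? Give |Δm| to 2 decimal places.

|Δm| ≈ 5.76

Pogson: Δm = −2.5 log₁₀(ratio) = −2.5 log₁₀(201) = −2.5 × 2.3032 = -5.758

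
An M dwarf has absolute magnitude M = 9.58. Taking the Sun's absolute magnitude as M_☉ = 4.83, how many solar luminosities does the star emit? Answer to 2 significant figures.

L/L_☉ ≈ 0.013

M − M_☉ = 9.58 − 4.83 = 4.750
L/L_☉ = 10^(−0.4 (M − M_☉)) = 10^-1.900 = 0.01259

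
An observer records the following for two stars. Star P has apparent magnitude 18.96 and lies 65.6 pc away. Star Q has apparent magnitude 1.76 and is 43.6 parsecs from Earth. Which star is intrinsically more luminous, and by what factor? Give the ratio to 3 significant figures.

Star P: M = m − 5 log₁₀ d + 5 = 18.96 − 5·1.8169 + 5 = 14.875
Star Q: M = m − 5 log₁₀ d + 5 = 1.76 − 5·1.6395 + 5 = -1.437
ΔM = M_P − M_Q = 14.875 − (-1.437) = 16.313; smaller M is more luminous → Star Q.
L ratio = 10^(0.4 |ΔM|) = 10^6.525 = 3.351×10^6

Star Q is more luminous, by a factor of 3.35×10^6.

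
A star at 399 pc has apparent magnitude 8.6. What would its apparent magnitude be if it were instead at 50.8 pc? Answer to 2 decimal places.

m ≈ 4.12

Flux ∝ 1/d², so Δm = 5 log₁₀(d₂/d₁) = 5 log₁₀(50.8/399) = -4.476
m₂ = m₁ + Δm = 8.6 + (-4.476) = 4.124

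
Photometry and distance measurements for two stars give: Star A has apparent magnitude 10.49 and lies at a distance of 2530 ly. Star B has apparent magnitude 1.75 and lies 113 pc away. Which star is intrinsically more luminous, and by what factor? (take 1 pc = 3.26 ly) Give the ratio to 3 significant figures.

Star B is more luminous, by a factor of 66.4.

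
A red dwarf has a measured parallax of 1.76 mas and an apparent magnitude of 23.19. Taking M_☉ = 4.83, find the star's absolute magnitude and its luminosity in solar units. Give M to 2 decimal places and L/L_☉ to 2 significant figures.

M ≈ 14.42; L/L_☉ ≈ 1.5×10^-4

d = 1/p = 1000/1.76 mas = 568.2 pc
M = m − 5 log₁₀ d + 5 = 23.19 − 5·2.7545 + 5 = 14.418
M − M_☉ = 14.418 − 4.83 = 9.588
L/L_☉ = 10^(−0.4 × 9.588) = 1.462×10^-4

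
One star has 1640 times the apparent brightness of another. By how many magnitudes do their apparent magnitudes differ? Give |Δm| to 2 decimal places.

|Δm| ≈ 8.04

Pogson: Δm = −2.5 log₁₀(ratio) = −2.5 log₁₀(1640) = −2.5 × 3.2148 = -8.037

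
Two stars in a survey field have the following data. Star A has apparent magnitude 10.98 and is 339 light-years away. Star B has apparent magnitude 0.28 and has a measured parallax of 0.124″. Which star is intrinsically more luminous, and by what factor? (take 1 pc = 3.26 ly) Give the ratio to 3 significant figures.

Star A: d = 339 ly / 3.26 = 104.0 pc
Star A: M = m − 5 log₁₀ d + 5 = 10.98 − 5·2.0170 + 5 = 5.895
Star B: d = 1/p = 1/0.124″ = 8.065 pc
Star B: M = m − 5 log₁₀ d + 5 = 0.28 − 5·0.9066 + 5 = 0.747
ΔM = M_A − M_B = 5.895 − (0.747) = 5.148; smaller M is more luminous → Star B.
L ratio = 10^(0.4 |ΔM|) = 10^2.059 = 114.6

Star B is more luminous, by a factor of 115.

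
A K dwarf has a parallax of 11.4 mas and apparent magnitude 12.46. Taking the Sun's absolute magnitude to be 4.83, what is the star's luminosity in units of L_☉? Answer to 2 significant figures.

d = 1/p = 1000/11.4 mas = 87.72 pc
M = m − 5 log₁₀ d + 5 = 12.46 − 5·1.9431 + 5 = 7.745
M − M_☉ = 7.745 − 4.83 = 2.915
L/L_☉ = 10^(−0.4 × 2.915) = 0.06826

L/L_☉ ≈ 0.068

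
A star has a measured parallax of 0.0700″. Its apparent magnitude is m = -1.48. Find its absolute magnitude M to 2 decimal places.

d = 1/p = 1/0.0700″ = 14.29 pc
5 log₁₀(d/10 pc) = 5 log₁₀(14.29) − 5 = 0.775
M = m − 5 log₁₀(d/10) = -1.48 − 0.775 = -2.255

M ≈ -2.25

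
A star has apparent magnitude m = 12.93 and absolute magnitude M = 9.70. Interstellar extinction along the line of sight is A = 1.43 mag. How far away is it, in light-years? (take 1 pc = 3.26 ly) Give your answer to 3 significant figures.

d ≈ 74.7 ly

m − M = 5 log₁₀(d/10 pc) + A  ⇒  12.93 − (9.70) − 1.43 = 5 log₁₀(d/10)
1.800 = 5 log₁₀(d/10)
log₁₀ d = (m − M − A)/5 + 1 = 1.3600
d = 10^1.3600 = 22.91 pc
= 74.68 ly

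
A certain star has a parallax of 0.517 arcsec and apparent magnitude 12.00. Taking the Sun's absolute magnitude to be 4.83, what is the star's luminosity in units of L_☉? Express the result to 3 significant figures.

L/L_☉ ≈ 5.07×10^-5

d = 1/p = 1/0.517″ = 1.934 pc
M = m − 5 log₁₀ d + 5 = 12.00 − 5·0.2865 + 5 = 15.567
M − M_☉ = 15.567 − 4.83 = 10.737
L/L_☉ = 10^(−0.4 × 10.737) = 5.070×10^-5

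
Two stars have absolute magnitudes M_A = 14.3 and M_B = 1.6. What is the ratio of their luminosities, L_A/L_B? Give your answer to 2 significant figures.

L_A/L_B ≈ 8.3×10^-6

ΔM = M_A − M_B = 12.7
L_A/L_B = 10^(−0.4 ΔM) = 10^-5.080 = 8.318×10^-6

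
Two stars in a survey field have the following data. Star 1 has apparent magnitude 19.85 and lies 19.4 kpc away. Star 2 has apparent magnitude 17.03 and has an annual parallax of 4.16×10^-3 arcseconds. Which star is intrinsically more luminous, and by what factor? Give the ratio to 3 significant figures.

Star 1 is more luminous, by a factor of 485.

Star 1: d = 19.4 kpc = 19400 pc
Star 1: M = m − 5 log₁₀ d + 5 = 19.85 − 5·4.2878 + 5 = 3.411
Star 2: d = 1/p = 1/4.16×10^-3″ = 240.4 pc
Star 2: M = m − 5 log₁₀ d + 5 = 17.03 − 5·2.3809 + 5 = 10.125
ΔM = M_1 − M_2 = 3.411 − (10.125) = -6.714; smaller M is more luminous → Star 1.
L ratio = 10^(0.4 |ΔM|) = 10^2.686 = 485.1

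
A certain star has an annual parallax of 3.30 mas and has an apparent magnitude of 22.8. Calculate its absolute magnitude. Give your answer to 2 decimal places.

M ≈ 15.39

p = 3.30 mas = 3.30×10^-3″ → d = 1/p = 303.0 pc
5 log₁₀(d/10 pc) = 5 log₁₀(303.0) − 5 = 7.407
M = m − 5 log₁₀(d/10) = 22.8 − 7.407 = 15.393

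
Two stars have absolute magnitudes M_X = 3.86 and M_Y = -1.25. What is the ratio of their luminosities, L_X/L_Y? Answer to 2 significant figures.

L_X/L_Y ≈ 9.0×10^-3

ΔM = M_X − M_Y = 5.11
L_X/L_Y = 10^(−0.4 ΔM) = 10^-2.044 = 9.036×10^-3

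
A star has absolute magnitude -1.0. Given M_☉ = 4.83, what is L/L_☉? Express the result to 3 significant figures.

L/L_☉ ≈ 215

M − M_☉ = -1.0 − 4.83 = -5.830
L/L_☉ = 10^(−0.4 (M − M_☉)) = 10^2.332 = 214.8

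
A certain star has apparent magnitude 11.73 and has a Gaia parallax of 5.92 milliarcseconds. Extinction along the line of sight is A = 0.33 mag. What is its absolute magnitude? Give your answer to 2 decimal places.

M ≈ 5.26

p = 5.92 mas = 5.92×10^-3″ → d = 1/p = 168.9 pc
5 log₁₀(d/10 pc) = 5 log₁₀(168.9) − 5 = 6.138
M = m − 5 log₁₀(d/10) − A = 11.73 − 6.138 − 0.33 = 5.262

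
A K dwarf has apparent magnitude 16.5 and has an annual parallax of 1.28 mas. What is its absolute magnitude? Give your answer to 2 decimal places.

M ≈ 7.04

p = 1.28 mas = 1.28×10^-3″ → d = 1/p = 781.2 pc
5 log₁₀(d/10 pc) = 5 log₁₀(781.2) − 5 = 9.464
M = m − 5 log₁₀(d/10) = 16.5 − 9.464 = 7.036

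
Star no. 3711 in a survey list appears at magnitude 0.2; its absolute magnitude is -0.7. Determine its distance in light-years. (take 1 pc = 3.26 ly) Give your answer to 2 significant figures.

d ≈ 49 ly

μ = m − M = 0.900
m − M = 5 log₁₀ d − 5
log₁₀ d = (m − M)/5 + 1 = 1.1800
d = 10^1.1800 = 15.14 pc
= 49.34 ly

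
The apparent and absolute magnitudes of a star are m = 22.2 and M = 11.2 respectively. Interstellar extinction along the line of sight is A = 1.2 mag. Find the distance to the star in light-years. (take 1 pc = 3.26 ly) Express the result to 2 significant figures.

m − M = 5 log₁₀(d/10 pc) + A  ⇒  22.2 − (11.2) − 1.2 = 5 log₁₀(d/10)
9.800 = 5 log₁₀(d/10)
log₁₀ d = (m − M − A)/5 + 1 = 2.9600
d = 10^2.9600 = 912.0 pc
= 2973 ly

d ≈ 3000 ly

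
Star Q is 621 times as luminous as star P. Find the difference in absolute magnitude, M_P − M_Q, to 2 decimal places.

M_P − M_Q ≈ 6.98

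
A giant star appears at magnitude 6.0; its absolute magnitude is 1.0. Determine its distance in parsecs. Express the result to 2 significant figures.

d ≈ 100 pc

μ = m − M = 5.000
m − M = 5 log₁₀ d − 5
log₁₀ d = (m − M)/5 + 1 = 2.0000
d = 10^2.0000 = 100.0 pc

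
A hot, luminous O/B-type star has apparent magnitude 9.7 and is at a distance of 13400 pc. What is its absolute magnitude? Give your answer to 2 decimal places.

5 log₁₀(d/10 pc) = 5 log₁₀(13400) − 5 = 15.636
M = m − 5 log₁₀(d/10) = 9.7 − 15.636 = -5.936

M ≈ -5.94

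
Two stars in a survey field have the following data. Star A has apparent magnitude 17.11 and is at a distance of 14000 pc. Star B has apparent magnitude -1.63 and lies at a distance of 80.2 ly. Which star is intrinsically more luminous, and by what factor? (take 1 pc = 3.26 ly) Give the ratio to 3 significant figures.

Star A: M = m − 5 log₁₀ d + 5 = 17.11 − 5·4.1461 + 5 = 1.379
Star B: d = 80.2 ly / 3.26 = 24.60 pc
Star B: M = m − 5 log₁₀ d + 5 = -1.63 − 5·1.3910 + 5 = -3.585
ΔM = M_A − M_B = 1.379 − (-3.585) = 4.964; smaller M is more luminous → Star B.
L ratio = 10^(0.4 |ΔM|) = 10^1.986 = 96.75

Star B is more luminous, by a factor of 96.8.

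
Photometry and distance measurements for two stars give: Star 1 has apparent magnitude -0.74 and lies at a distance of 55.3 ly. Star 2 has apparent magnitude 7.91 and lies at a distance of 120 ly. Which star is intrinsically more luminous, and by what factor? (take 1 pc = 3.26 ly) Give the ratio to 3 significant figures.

Star 1 is more luminous, by a factor of 612.

Star 1: d = 55.3 ly / 3.26 = 16.96 pc
Star 1: M = m − 5 log₁₀ d + 5 = -0.74 − 5·1.2295 + 5 = -1.888
Star 2: d = 120 ly / 3.26 = 36.81 pc
Star 2: M = m − 5 log₁₀ d + 5 = 7.91 − 5·1.5660 + 5 = 5.080
ΔM = M_1 − M_2 = -1.888 − (5.080) = -6.968; smaller M is more luminous → Star 1.
L ratio = 10^(0.4 |ΔM|) = 10^2.787 = 612.5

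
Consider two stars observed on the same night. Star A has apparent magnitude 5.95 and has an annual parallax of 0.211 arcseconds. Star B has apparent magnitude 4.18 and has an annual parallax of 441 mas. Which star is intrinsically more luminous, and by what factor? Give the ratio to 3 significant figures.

Star B is more luminous, by a factor of 1.17.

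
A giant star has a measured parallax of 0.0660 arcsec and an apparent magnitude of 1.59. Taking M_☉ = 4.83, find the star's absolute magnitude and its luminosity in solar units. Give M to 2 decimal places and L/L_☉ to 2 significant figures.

M ≈ 0.69; L/L_☉ ≈ 45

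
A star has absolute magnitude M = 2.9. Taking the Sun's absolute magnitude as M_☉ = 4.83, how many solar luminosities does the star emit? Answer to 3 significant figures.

L/L_☉ ≈ 5.92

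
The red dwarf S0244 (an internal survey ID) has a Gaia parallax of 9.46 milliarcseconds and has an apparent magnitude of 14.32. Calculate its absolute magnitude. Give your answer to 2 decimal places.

M ≈ 9.20

p = 9.46 mas = 9.46×10^-3″ → d = 1/p = 105.7 pc
5 log₁₀(d/10 pc) = 5 log₁₀(105.7) − 5 = 5.121
M = m − 5 log₁₀(d/10) = 14.32 − 5.121 = 9.199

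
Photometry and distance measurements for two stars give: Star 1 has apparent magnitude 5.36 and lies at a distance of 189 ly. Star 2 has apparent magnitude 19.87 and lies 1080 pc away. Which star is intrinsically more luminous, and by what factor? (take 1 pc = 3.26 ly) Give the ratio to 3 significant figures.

Star 1 is more luminous, by a factor of 1840.

Star 1: d = 189 ly / 3.26 = 57.98 pc
Star 1: M = m − 5 log₁₀ d + 5 = 5.36 − 5·1.7632 + 5 = 1.544
Star 2: M = m − 5 log₁₀ d + 5 = 19.87 − 5·3.0334 + 5 = 9.703
ΔM = M_1 − M_2 = 1.544 − (9.703) = -8.159; smaller M is more luminous → Star 1.
L ratio = 10^(0.4 |ΔM|) = 10^3.264 = 1835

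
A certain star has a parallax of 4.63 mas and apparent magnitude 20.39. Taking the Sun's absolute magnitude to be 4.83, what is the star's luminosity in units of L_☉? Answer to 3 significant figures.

d = 1/p = 1000/4.63 mas = 216.0 pc
M = m − 5 log₁₀ d + 5 = 20.39 − 5·2.3344 + 5 = 13.718
M − M_☉ = 13.718 − 4.83 = 8.888
L/L_☉ = 10^(−0.4 × 8.888) = 2.785×10^-4

L/L_☉ ≈ 2.79×10^-4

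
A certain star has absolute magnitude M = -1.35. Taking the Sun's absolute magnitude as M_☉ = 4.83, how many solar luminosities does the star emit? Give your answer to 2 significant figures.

M − M_☉ = -1.35 − 4.83 = -6.180
L/L_☉ = 10^(−0.4 (M − M_☉)) = 10^2.472 = 296.5

L/L_☉ ≈ 300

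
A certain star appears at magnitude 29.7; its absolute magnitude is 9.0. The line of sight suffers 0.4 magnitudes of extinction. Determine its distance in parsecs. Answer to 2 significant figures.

d ≈ 110000 pc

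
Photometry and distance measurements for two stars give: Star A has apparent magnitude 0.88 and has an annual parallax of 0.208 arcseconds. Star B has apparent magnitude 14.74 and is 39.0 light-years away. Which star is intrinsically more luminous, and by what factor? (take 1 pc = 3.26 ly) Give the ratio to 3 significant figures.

Star A: d = 1/p = 1/0.208″ = 4.808 pc
Star A: M = m − 5 log₁₀ d + 5 = 0.88 − 5·0.6819 + 5 = 2.470
Star B: d = 39.0 ly / 3.26 = 11.96 pc
Star B: M = m − 5 log₁₀ d + 5 = 14.74 − 5·1.0778 + 5 = 14.351
ΔM = M_A − M_B = 2.470 − (14.351) = -11.880; smaller M is more luminous → Star A.
L ratio = 10^(0.4 |ΔM|) = 10^4.752 = 56520

Star A is more luminous, by a factor of 56500.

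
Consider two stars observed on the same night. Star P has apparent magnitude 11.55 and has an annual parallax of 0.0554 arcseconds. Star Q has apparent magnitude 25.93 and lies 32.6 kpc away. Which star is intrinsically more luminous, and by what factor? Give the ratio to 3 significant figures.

Star Q is more luminous, by a factor of 5.77.

Star P: d = 1/p = 1/0.0554″ = 18.05 pc
Star P: M = m − 5 log₁₀ d + 5 = 11.55 − 5·1.2565 + 5 = 10.268
Star Q: d = 32.6 kpc = 32600 pc
Star Q: M = m − 5 log₁₀ d + 5 = 25.93 − 5·4.5132 + 5 = 8.364
ΔM = M_P − M_Q = 10.268 − (8.364) = 1.904; smaller M is more luminous → Star Q.
L ratio = 10^(0.4 |ΔM|) = 10^0.761 = 5.774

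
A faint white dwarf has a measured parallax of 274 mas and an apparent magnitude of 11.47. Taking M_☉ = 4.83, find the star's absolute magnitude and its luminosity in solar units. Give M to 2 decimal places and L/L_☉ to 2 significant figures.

d = 1/p = 1000/274 mas = 3.650 pc
M = m − 5 log₁₀ d + 5 = 11.47 − 5·0.5622 + 5 = 13.659
M − M_☉ = 13.659 − 4.83 = 8.829
L/L_☉ = 10^(−0.4 × 8.829) = 2.941×10^-4

M ≈ 13.66; L/L_☉ ≈ 2.9×10^-4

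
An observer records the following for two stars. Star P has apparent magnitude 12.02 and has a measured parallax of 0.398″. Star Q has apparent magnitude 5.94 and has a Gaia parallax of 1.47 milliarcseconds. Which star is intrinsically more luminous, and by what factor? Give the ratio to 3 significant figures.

Star Q is more luminous, by a factor of 1.98×10^7.

Star P: d = 1/p = 1/0.398″ = 2.513 pc
Star P: M = m − 5 log₁₀ d + 5 = 12.02 − 5·0.4001 + 5 = 15.019
Star Q: p = 1.47 mas = 1.47×10^-3″ → d = 1/p = 680.3 pc
Star Q: M = m − 5 log₁₀ d + 5 = 5.94 − 5·2.8327 + 5 = -3.223
ΔM = M_P − M_Q = 15.019 − (-3.223) = 18.243; smaller M is more luminous → Star Q.
L ratio = 10^(0.4 |ΔM|) = 10^7.297 = 1.982×10^7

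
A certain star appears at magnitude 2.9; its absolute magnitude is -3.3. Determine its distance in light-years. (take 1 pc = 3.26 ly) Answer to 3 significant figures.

d ≈ 567 ly

μ = m − M = 6.200
m − M = 5 log₁₀ d − 5
log₁₀ d = (m − M)/5 + 1 = 2.2400
d = 10^2.2400 = 173.8 pc
= 566.5 ly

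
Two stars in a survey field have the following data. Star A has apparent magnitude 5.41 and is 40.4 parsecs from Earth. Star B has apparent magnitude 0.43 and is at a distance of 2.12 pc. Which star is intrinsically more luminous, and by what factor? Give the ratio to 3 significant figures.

Star A is more luminous, by a factor of 3.70.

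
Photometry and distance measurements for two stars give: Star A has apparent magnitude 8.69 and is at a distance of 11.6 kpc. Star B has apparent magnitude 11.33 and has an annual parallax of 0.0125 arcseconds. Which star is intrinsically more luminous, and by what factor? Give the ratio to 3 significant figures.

Star A is more luminous, by a factor of 239000.

Star A: d = 11.6 kpc = 11600 pc
Star A: M = m − 5 log₁₀ d + 5 = 8.69 − 5·4.0645 + 5 = -6.632
Star B: d = 1/p = 1/0.0125″ = 80.00 pc
Star B: M = m − 5 log₁₀ d + 5 = 11.33 − 5·1.9031 + 5 = 6.815
ΔM = M_A − M_B = -6.632 − (6.815) = -13.447; smaller M is more luminous → Star A.
L ratio = 10^(0.4 |ΔM|) = 10^5.379 = 239200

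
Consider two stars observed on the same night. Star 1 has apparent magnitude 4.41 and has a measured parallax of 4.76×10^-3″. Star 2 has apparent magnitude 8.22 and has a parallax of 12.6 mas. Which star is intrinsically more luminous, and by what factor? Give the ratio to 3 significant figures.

Star 1 is more luminous, by a factor of 234.

Star 1: d = 1/p = 1/4.76×10^-3″ = 210.1 pc
Star 1: M = m − 5 log₁₀ d + 5 = 4.41 − 5·2.3224 + 5 = -2.202
Star 2: p = 12.6 mas = 0.0126″ → d = 1/p = 79.37 pc
Star 2: M = m − 5 log₁₀ d + 5 = 8.22 − 5·1.8996 + 5 = 3.722
ΔM = M_1 − M_2 = -2.202 − (3.722) = -5.924; smaller M is more luminous → Star 1.
L ratio = 10^(0.4 |ΔM|) = 10^2.370 = 234.2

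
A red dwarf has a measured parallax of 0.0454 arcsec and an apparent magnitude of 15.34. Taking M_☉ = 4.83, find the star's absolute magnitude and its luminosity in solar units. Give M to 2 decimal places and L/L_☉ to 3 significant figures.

d = 1/p = 1/0.0454″ = 22.03 pc
M = m − 5 log₁₀ d + 5 = 15.34 − 5·1.3429 + 5 = 13.625
M − M_☉ = 13.625 − 4.83 = 8.795
L/L_☉ = 10^(−0.4 × 8.795) = 3.033×10^-4

M ≈ 13.63; L/L_☉ ≈ 3.03×10^-4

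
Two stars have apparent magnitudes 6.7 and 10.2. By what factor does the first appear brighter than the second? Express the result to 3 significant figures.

25.1

Δm = 6.7 − (10.2) = -3.5
Flux ratio = 10^(−0.4 Δm) = 10^(−0.4 × -3.5) = 10^1.400 = 25.12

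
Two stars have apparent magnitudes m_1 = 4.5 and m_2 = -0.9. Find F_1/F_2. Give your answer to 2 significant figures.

F_1/F_2 ≈ 6.9×10^-3

Δm = 4.5 − (-0.9) = 5.4
Flux ratio = 10^(−0.4 Δm) = 10^(−0.4 × 5.4) = 10^-2.160 = 6.918×10^-3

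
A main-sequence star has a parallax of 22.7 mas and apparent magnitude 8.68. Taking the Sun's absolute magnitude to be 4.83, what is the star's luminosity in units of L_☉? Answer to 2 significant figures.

L/L_☉ ≈ 0.56

d = 1/p = 1000/22.7 mas = 44.05 pc
M = m − 5 log₁₀ d + 5 = 8.68 − 5·1.6440 + 5 = 5.460
M − M_☉ = 5.460 − 4.83 = 0.630
L/L_☉ = 10^(−0.4 × 0.630) = 0.5597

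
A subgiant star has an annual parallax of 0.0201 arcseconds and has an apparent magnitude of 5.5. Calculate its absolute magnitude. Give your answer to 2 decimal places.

M ≈ 2.02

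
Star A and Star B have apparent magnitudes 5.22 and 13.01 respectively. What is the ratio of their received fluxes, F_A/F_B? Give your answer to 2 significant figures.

F_A/F_B ≈ 1300

Δm = 5.22 − (13.01) = -7.79
Flux ratio = 10^(−0.4 Δm) = 10^(−0.4 × -7.79) = 10^3.116 = 1306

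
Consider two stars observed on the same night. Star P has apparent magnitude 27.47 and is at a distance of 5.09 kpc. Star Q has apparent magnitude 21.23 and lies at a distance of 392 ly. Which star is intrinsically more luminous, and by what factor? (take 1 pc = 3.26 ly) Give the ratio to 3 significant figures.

Star P: d = 5.09 kpc = 5090 pc
Star P: M = m − 5 log₁₀ d + 5 = 27.47 − 5·3.7067 + 5 = 13.936
Star Q: d = 392 ly / 3.26 = 120.2 pc
Star Q: M = m − 5 log₁₀ d + 5 = 21.23 − 5·2.0801 + 5 = 15.830
ΔM = M_P − M_Q = 13.936 − (15.830) = -1.893; smaller M is more luminous → Star P.
L ratio = 10^(0.4 |ΔM|) = 10^0.757 = 5.719

Star P is more luminous, by a factor of 5.72.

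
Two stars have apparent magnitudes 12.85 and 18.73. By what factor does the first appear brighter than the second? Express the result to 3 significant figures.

225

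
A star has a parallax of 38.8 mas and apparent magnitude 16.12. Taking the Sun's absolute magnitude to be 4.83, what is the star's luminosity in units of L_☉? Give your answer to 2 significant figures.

L/L_☉ ≈ 2.0×10^-4

d = 1/p = 1000/38.8 mas = 25.77 pc
M = m − 5 log₁₀ d + 5 = 16.12 − 5·1.4112 + 5 = 14.064
M − M_☉ = 14.064 − 4.83 = 9.234
L/L_☉ = 10^(−0.4 × 9.234) = 2.025×10^-4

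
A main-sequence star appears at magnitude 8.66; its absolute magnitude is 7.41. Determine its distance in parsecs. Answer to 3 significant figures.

μ = m − M = 1.250
m − M = 5 log₁₀ d − 5
log₁₀ d = (m − M)/5 + 1 = 1.2500
d = 10^1.2500 = 17.78 pc

d ≈ 17.8 pc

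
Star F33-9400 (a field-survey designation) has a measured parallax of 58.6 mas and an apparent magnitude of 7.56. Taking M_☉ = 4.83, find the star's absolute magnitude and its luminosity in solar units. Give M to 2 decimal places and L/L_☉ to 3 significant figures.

M ≈ 6.40; L/L_☉ ≈ 0.236

d = 1/p = 1000/58.6 mas = 17.06 pc
M = m − 5 log₁₀ d + 5 = 7.56 − 5·1.2321 + 5 = 6.399
M − M_☉ = 6.399 − 4.83 = 1.569
L/L_☉ = 10^(−0.4 × 1.569) = 0.2356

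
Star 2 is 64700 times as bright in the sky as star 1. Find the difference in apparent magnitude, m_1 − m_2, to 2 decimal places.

m_1 − m_2 ≈ 12.03

Pogson: Δm = −2.5 log₁₀(ratio) = −2.5 log₁₀(64700) = −2.5 × 4.8109 = -12.027
Star 2 is brighter so has the smaller magnitude: m_1 − m_2 is positive.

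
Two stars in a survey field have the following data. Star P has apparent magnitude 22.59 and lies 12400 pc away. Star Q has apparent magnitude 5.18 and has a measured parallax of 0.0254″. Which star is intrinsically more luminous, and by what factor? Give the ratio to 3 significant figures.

Star P: M = m − 5 log₁₀ d + 5 = 22.59 − 5·4.0934 + 5 = 7.123
Star Q: d = 1/p = 1/0.0254″ = 39.37 pc
Star Q: M = m − 5 log₁₀ d + 5 = 5.18 − 5·1.5952 + 5 = 2.204
ΔM = M_P − M_Q = 7.123 − (2.204) = 4.919; smaller M is more luminous → Star Q.
L ratio = 10^(0.4 |ΔM|) = 10^1.967 = 92.79

Star Q is more luminous, by a factor of 92.8.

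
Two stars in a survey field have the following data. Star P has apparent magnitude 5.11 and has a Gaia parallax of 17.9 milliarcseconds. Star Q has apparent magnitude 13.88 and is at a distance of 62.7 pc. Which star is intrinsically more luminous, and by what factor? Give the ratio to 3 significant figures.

Star P is more luminous, by a factor of 2560.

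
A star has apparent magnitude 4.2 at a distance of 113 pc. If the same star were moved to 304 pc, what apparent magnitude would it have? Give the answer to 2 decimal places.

Flux ∝ 1/d², so Δm = 5 log₁₀(d₂/d₁) = 5 log₁₀(304/113) = 2.149
m₂ = m₁ + Δm = 4.2 + (2.149) = 6.349

m ≈ 6.35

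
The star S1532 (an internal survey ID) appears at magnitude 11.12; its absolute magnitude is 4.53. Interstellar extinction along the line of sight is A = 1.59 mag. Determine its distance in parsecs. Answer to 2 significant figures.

d ≈ 100 pc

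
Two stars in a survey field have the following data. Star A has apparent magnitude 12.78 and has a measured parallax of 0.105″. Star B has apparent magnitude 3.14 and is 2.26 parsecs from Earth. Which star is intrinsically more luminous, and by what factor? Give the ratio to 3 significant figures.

Star B is more luminous, by a factor of 404.

Star A: d = 1/p = 1/0.105″ = 9.524 pc
Star A: M = m − 5 log₁₀ d + 5 = 12.78 − 5·0.9788 + 5 = 12.886
Star B: M = m − 5 log₁₀ d + 5 = 3.14 − 5·0.3541 + 5 = 6.369
ΔM = M_A − M_B = 12.886 − (6.369) = 6.516; smaller M is more luminous → Star B.
L ratio = 10^(0.4 |ΔM|) = 10^2.607 = 404.2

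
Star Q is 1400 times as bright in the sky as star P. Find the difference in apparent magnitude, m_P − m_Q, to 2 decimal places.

m_P − m_Q ≈ 7.87

Pogson: Δm = −2.5 log₁₀(ratio) = −2.5 log₁₀(1400) = −2.5 × 3.1461 = -7.865
Star Q is brighter so has the smaller magnitude: m_P − m_Q is positive.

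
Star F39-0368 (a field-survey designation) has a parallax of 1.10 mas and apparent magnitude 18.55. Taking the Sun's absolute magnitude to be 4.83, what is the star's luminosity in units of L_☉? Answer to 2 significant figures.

L/L_☉ ≈ 0.027

d = 1/p = 1000/1.10 mas = 909.1 pc
M = m − 5 log₁₀ d + 5 = 18.55 − 5·2.9586 + 5 = 8.757
M − M_☉ = 8.757 − 4.83 = 3.927
L/L_☉ = 10^(−0.4 × 3.927) = 0.02687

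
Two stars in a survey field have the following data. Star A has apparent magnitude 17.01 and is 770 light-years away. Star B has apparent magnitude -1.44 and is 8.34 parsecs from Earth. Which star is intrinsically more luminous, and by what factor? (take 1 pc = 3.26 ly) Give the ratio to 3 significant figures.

Star B is more luminous, by a factor of 29900.

Star A: d = 770 ly / 3.26 = 236.2 pc
Star A: M = m − 5 log₁₀ d + 5 = 17.01 − 5·2.3733 + 5 = 10.144
Star B: M = m − 5 log₁₀ d + 5 = -1.44 − 5·0.9212 + 5 = -1.046
ΔM = M_A − M_B = 10.144 − (-1.046) = 11.189; smaller M is more luminous → Star B.
L ratio = 10^(0.4 |ΔM|) = 10^4.476 = 29910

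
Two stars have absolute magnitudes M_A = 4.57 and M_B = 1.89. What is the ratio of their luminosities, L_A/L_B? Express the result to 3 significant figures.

ΔM = M_A − M_B = 2.68
L_A/L_B = 10^(−0.4 ΔM) = 10^-1.072 = 0.08472

L_A/L_B ≈ 0.0847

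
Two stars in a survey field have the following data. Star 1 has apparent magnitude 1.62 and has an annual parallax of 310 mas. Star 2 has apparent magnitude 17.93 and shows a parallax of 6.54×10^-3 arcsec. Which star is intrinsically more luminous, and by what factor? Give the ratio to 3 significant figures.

Star 1: p = 310 mas = 0.310″ → d = 1/p = 3.226 pc
Star 1: M = m − 5 log₁₀ d + 5 = 1.62 − 5·0.5086 + 5 = 4.077
Star 2: d = 1/p = 1/6.54×10^-3″ = 152.9 pc
Star 2: M = m − 5 log₁₀ d + 5 = 17.93 − 5·2.1844 + 5 = 12.008
ΔM = M_1 − M_2 = 4.077 − (12.008) = -7.931; smaller M is more luminous → Star 1.
L ratio = 10^(0.4 |ΔM|) = 10^3.172 = 1487

Star 1 is more luminous, by a factor of 1490.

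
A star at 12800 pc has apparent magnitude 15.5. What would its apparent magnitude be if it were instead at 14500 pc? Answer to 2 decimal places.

Flux ∝ 1/d², so Δm = 5 log₁₀(d₂/d₁) = 5 log₁₀(14500/12800) = 0.271
m₂ = m₁ + Δm = 15.5 + (0.271) = 15.771

m ≈ 15.77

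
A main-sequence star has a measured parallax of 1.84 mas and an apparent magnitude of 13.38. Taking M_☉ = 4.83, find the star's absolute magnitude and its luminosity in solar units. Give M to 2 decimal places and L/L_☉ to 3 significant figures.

M ≈ 4.70; L/L_☉ ≈ 1.12

d = 1/p = 1000/1.84 mas = 543.5 pc
M = m − 5 log₁₀ d + 5 = 13.38 − 5·2.7352 + 5 = 4.704
M − M_☉ = 4.704 − 4.83 = -0.126
L/L_☉ = 10^(−0.4 × -0.126) = 1.123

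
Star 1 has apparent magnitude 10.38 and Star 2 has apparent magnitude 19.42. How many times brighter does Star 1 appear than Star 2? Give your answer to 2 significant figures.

4100

Magnitude difference = -9.04
Flux ratio = 10^(−0.4 Δm) = 10^(−0.4 × -9.04) = 10^3.616 = 4130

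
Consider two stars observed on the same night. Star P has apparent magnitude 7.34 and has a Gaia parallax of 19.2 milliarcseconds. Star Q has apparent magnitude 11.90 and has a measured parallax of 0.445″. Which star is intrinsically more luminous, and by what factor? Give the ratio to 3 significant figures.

Star P is more luminous, by a factor of 35800.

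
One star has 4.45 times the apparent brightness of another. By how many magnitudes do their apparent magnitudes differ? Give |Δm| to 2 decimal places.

Pogson: Δm = −2.5 log₁₀(ratio) = −2.5 log₁₀(4.45) = −2.5 × 0.6484 = -1.621

|Δm| ≈ 1.62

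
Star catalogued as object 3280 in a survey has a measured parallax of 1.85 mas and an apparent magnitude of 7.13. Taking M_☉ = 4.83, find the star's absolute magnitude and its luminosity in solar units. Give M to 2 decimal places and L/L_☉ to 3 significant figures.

d = 1/p = 1000/1.85 mas = 540.5 pc
M = m − 5 log₁₀ d + 5 = 7.13 − 5·2.7328 + 5 = -1.534
M − M_☉ = -1.534 − 4.83 = -6.364
L/L_☉ = 10^(−0.4 × -6.364) = 351.3

M ≈ -1.53; L/L_☉ ≈ 351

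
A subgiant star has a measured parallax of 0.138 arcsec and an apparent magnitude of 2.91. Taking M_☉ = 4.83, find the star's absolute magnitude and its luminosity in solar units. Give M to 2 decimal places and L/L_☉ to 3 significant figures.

M ≈ 3.61; L/L_☉ ≈ 3.08

d = 1/p = 1/0.138″ = 7.246 pc
M = m − 5 log₁₀ d + 5 = 2.91 − 5·0.8601 + 5 = 3.609
M − M_☉ = 3.609 − 4.83 = -1.221
L/L_☉ = 10^(−0.4 × -1.221) = 3.078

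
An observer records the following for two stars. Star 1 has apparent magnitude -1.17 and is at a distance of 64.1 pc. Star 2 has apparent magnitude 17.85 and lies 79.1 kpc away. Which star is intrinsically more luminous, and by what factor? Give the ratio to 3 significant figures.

Star 1 is more luminous, by a factor of 26.6.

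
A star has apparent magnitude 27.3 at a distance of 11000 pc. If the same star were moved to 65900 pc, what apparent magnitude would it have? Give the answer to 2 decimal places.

m ≈ 31.19

Flux ∝ 1/d², so Δm = 5 log₁₀(d₂/d₁) = 5 log₁₀(65900/11000) = 3.887
m₂ = m₁ + Δm = 27.3 + (3.887) = 31.187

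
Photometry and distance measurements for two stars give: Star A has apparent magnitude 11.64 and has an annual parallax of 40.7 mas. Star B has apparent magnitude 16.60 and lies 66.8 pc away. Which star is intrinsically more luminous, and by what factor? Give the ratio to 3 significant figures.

Star A is more luminous, by a factor of 13.0.

Star A: p = 40.7 mas = 0.0407″ → d = 1/p = 24.57 pc
Star A: M = m − 5 log₁₀ d + 5 = 11.64 − 5·1.3904 + 5 = 9.688
Star B: M = m − 5 log₁₀ d + 5 = 16.60 − 5·1.8248 + 5 = 12.476
ΔM = M_A − M_B = 9.688 − (12.476) = -2.788; smaller M is more luminous → Star A.
L ratio = 10^(0.4 |ΔM|) = 10^1.115 = 13.04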